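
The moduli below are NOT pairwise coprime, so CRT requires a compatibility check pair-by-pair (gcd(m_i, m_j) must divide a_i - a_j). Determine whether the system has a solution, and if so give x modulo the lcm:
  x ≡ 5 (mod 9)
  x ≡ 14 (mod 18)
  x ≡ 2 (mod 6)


Moduli 9, 18, 6 are not pairwise coprime, so CRT works modulo lcm(m_i) when all pairwise compatibility conditions hold.
Pairwise compatibility: gcd(m_i, m_j) must divide a_i - a_j for every pair.
Merge one congruence at a time:
  Start: x ≡ 5 (mod 9).
  Combine with x ≡ 14 (mod 18): gcd(9, 18) = 9; 14 - 5 = 9, which IS divisible by 9, so compatible.
    Write x = 5 + 9·t and substitute into x ≡ 14 (mod 18): 9·t ≡ 14 − 5 = 9 (mod 18).
    Divide the congruence (and modulus) by g = 9: 1·t ≡ 1 (mod 2).
    So t ≡ 1 (mod 2).
    Then x = 5 + 9·1 = 14, valid modulo lcm(9, 18) = 18: x ≡ 14 (mod 18).
  Combine with x ≡ 2 (mod 6): gcd(18, 6) = 6; 2 - 14 = -12, which IS divisible by 6, so compatible.
    Write x = 14 + 18·t and substitute into x ≡ 2 (mod 6): 18·t ≡ 2 − 14 = -12 (mod 6).
    Divide the congruence (and modulus) by g = 6: 3·t ≡ -2 (mod 1).
    Modulo 1 every t works; take t = 0.
    Then x = 14 + 18·0 = 14, valid modulo lcm(18, 6) = 18: x ≡ 14 (mod 18).
Verify: 14 mod 9 = 5, 14 mod 18 = 14, 14 mod 6 = 2.

x ≡ 14 (mod 18).


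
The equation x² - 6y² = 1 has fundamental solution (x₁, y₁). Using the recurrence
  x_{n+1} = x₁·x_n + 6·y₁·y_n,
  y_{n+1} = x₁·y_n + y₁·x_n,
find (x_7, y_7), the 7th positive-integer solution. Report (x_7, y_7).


Step 1: Find the fundamental solution (x₁, y₁) of x² - 6y² = 1.
  Expand √6 as a continued fraction. a₀ = ⌊√6⌋ = 2; iterate m_{k+1} = d_k·a_k − m_k, d_{k+1} = (6 − m_{k+1}²)/d_k, a_{k+1} = ⌊(a₀ + m_{k+1})/d_{k+1}⌋ (starting m₀ = 0, d₀ = 1), with convergents p_k = a_k·p_{k-1} + p_{k-2}, q_k = a_k·q_{k-1} + q_{k-2} (p₋₁ = 1, q₋₁ = 0):
  k = 0: a₀ = 2; p₀/q₀ = 2/1; p₀² − 6·q₀² = 4 − 6 = -2.
  k = 1: m = 2, d = 2, a = ⌊(2 + 2)/2⌋ = 2; p/q = (2·2 + 1)/(2·1 + 0) = 5/2; p² − 6·q² = 25 − 24 = 1.
  The first convergent with p² − 6·q² = 1 gives the fundamental solution (x₁, y₁) = (5, 2).
Step 2: Apply the recurrence (x_{n+1}, y_{n+1}) = (x₁x_n + 6y₁y_n, x₁y_n + y₁x_n) repeatedly.
  From (x_1, y_1) = (5, 2): x_2 = 5·5 + 6·2·2 = 49; y_2 = 5·2 + 2·5 = 20.
  From (x_2, y_2) = (49, 20): x_3 = 5·49 + 6·2·20 = 485; y_3 = 5·20 + 2·49 = 198.
  From (x_3, y_3) = (485, 198): x_4 = 5·485 + 6·2·198 = 4801; y_4 = 5·198 + 2·485 = 1960.
  From (x_4, y_4) = (4801, 1960): x_5 = 5·4801 + 6·2·1960 = 47525; y_5 = 5·1960 + 2·4801 = 19402.
  From (x_5, y_5) = (47525, 19402): x_6 = 5·47525 + 6·2·19402 = 470449; y_6 = 5·19402 + 2·47525 = 192060.
  From (x_6, y_6) = (470449, 192060): x_7 = 5·470449 + 6·2·192060 = 4656965; y_7 = 5·192060 + 2·470449 = 1901198.
Step 3: Verify x_7² - 6·y_7² = 21687323011225 - 21687323011224 = 1 (should be 1). ✓

(x_1, y_1) = (5, 2); (x_7, y_7) = (4656965, 1901198).


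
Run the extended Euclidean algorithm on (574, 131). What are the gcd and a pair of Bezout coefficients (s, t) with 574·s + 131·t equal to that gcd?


Euclidean algorithm on (574, 131) — divide until remainder is 0:
  574 = 4 · 131 + 50
  131 = 2 · 50 + 31
  50 = 1 · 31 + 19
  31 = 1 · 19 + 12
  19 = 1 · 12 + 7
  12 = 1 · 7 + 5
  7 = 1 · 5 + 2
  5 = 2 · 2 + 1
  2 = 2 · 1 + 0
gcd(574, 131) = 1.
Track Bezout coefficients alongside the remainders: start with r₀ = 574 = a·1 + b·0 (s = 1, t = 0) and r₁ = 131 = a·0 + b·1 (s = 0, t = 1); each new remainder r_{k+1} = r_{k-1} − q_k·r_k inherits s_{k+1} = s_{k-1} − q_k·s_k, t_{k+1} = t_{k-1} − q_k·t_k, so r_k = a·s_k + b·t_k at every step:
  q = 4: r = 50, s = 1 − 4·0 = 1, t = 0 − 4·1 = -4  (check: 574·1 + 131·(-4) = 50)
  q = 2: r = 31, s = 0 − 2·1 = -2, t = 1 − 2·(-4) = 9  (check: 574·(-2) + 131·9 = 31)
  q = 1: r = 19, s = 1 − 1·(-2) = 3, t = -4 − 1·9 = -13  (check: 574·3 + 131·(-13) = 19)
  q = 1: r = 12, s = -2 − 1·3 = -5, t = 9 − 1·(-13) = 22  (check: 574·(-5) + 131·22 = 12)
  q = 1: r = 7, s = 3 − 1·(-5) = 8, t = -13 − 1·22 = -35  (check: 574·8 + 131·(-35) = 7)
  q = 1: r = 5, s = -5 − 1·8 = -13, t = 22 − 1·(-35) = 57  (check: 574·(-13) + 131·57 = 5)
  q = 1: r = 2, s = 8 − 1·(-13) = 21, t = -35 − 1·57 = -92  (check: 574·21 + 131·(-92) = 2)
  q = 2: r = 1, s = -13 − 2·21 = -55, t = 57 − 2·(-92) = 241  (check: 574·(-55) + 131·241 = 1)
The row with r = 1 (the gcd) gives the Bezout coefficients s = -55, t = 241.
Result: 574 · (-55) + 131 · (241) = 1.

gcd(574, 131) = 1; s = -55, t = 241 (check: 574·(-55) + 131·241 = 1).


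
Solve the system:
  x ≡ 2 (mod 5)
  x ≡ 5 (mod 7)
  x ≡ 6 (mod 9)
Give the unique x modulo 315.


Moduli 5, 7, 9 are pairwise coprime; by CRT there is a unique solution modulo M = 5 · 7 · 9 = 315.
Solve pairwise, accumulating the modulus:
  Start with x ≡ 2 (mod 5).
  Combine with x ≡ 5 (mod 7): since gcd(5, 7) = 1, we get a unique residue mod 35.
    Write x = 2 + 5·t and substitute into x ≡ 5 (mod 7): 5·t ≡ 5 − 2 = 3 (mod 7).
    The inverse of 5 mod 7 is 3 (since 5·3 = 15 = 2·7 + 1), so t ≡ 3·3 = 9 ≡ 2 (mod 7).
    Then x = 2 + 5·2 = 12, valid modulo lcm(5, 7) = 35: x ≡ 12 (mod 35).
  Combine with x ≡ 6 (mod 9): since gcd(35, 9) = 1, we get a unique residue mod 315.
    Write x = 12 + 35·t and substitute into x ≡ 6 (mod 9): 35·t ≡ 6 − 12 = -6 (mod 9).
    Reduce coefficients mod 9: 8·t ≡ 3 (mod 9).
    The inverse of 8 mod 9 is 8 (since 8·8 = 64 = 7·9 + 1), so t ≡ 8·3 = 24 ≡ 6 (mod 9).
    Then x = 12 + 35·6 = 222, valid modulo lcm(35, 9) = 315: x ≡ 222 (mod 315).
Verify: 222 mod 5 = 2 ✓, 222 mod 7 = 5 ✓, 222 mod 9 = 6 ✓.

x ≡ 222 (mod 315).


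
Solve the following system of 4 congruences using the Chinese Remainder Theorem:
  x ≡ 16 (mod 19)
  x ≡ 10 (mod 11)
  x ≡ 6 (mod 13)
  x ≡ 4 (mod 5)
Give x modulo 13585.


Product of moduli M = 19 · 11 · 13 · 5 = 13585.
Merge one congruence at a time:
  Start: x ≡ 16 (mod 19).
  Combine with x ≡ 10 (mod 11); new modulus lcm = 209.
    Write x = 16 + 19·t and substitute into x ≡ 10 (mod 11): 19·t ≡ 10 − 16 = -6 (mod 11).
    Reduce coefficients mod 11: 8·t ≡ 5 (mod 11).
    The inverse of 8 mod 11 is 7 (since 8·7 = 56 = 5·11 + 1), so t ≡ 7·5 = 35 ≡ 2 (mod 11).
    Then x = 16 + 19·2 = 54, valid modulo lcm(19, 11) = 209: x ≡ 54 (mod 209).
  Combine with x ≡ 6 (mod 13); new modulus lcm = 2717.
    Write x = 54 + 209·t and substitute into x ≡ 6 (mod 13): 209·t ≡ 6 − 54 = -48 (mod 13).
    Reduce coefficients mod 13: 1·t ≡ 4 (mod 13).
    So t ≡ 4 (mod 13).
    Then x = 54 + 209·4 = 890, valid modulo lcm(209, 13) = 2717: x ≡ 890 (mod 2717).
  Combine with x ≡ 4 (mod 5); new modulus lcm = 13585.
    Write x = 890 + 2717·t and substitute into x ≡ 4 (mod 5): 2717·t ≡ 4 − 890 = -886 (mod 5).
    Reduce coefficients mod 5: 2·t ≡ 4 (mod 5).
    The inverse of 2 mod 5 is 3 (since 2·3 = 6 = 1·5 + 1), so t ≡ 3·4 = 12 ≡ 2 (mod 5).
    Then x = 890 + 2717·2 = 6324, valid modulo lcm(2717, 5) = 13585: x ≡ 6324 (mod 13585).
Verify against each original: 6324 mod 19 = 16, 6324 mod 11 = 10, 6324 mod 13 = 6, 6324 mod 5 = 4.

x ≡ 6324 (mod 13585).


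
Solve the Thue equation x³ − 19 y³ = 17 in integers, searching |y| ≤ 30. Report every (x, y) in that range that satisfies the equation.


The equation is x³ - 19y³ = 17. For fixed y, x³ = 19·y³ + 17, so a solution requires the RHS to be a perfect cube.
Strategy: iterate y from -30 to 30, compute RHS = 19·y³ + 17, and check whether it is a (positive or negative) perfect cube.
Check small values of y:
  y = 0: RHS = 17 is not a perfect cube.
  y = 1: RHS = 36 is not a perfect cube.
  y = -1: RHS = -2 is not a perfect cube.
  y = 2: RHS = 169 is not a perfect cube.
  y = -2: RHS = -135 is not a perfect cube.
  y = 3: RHS = 530 is not a perfect cube.
  y = -3: RHS = -496 is not a perfect cube.
Continuing the search up to |y| = 30 finds no solutions either.
No (x, y) in the scanned range satisfies the equation.

No integer solutions with |y| ≤ 30.


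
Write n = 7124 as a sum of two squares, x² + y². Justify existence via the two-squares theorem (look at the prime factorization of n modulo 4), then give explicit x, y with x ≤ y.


Step 1: Factor n = 7124 = 2^2 · 13 · 137.
Step 2: Check the mod-4 condition on each prime factor: 2 = 2 (special); 13 ≡ 1 (mod 4), exponent 1; 137 ≡ 1 (mod 4), exponent 1.
All primes ≡ 3 (mod 4) appear to even exponent (or don't appear), so by the two-squares theorem n IS expressible as a sum of two squares.
Step 3: Build a representation. Group n = k² · m with k = 2 and m = 13 · 137 = 1781 (a product of primes ≡ 1 (mod 4)); a representation of m scales to one of n via (k·x)² + (k·y)² = k²(x² + y²). Each prime p ≡ 1 (mod 4) is itself a sum of two squares; find a² by testing p − a² for a perfect square:
  13: 13 − 1² = 12, 13 − 2² = 9 = 3² ⇒ 13 = 2² + 3².
  137: 137 − 1² = 136, 137 − 2² = 133, 137 − 3² = 128, 137 − 4² = 121 = 11² ⇒ 137 = 4² + 11².
  Combine using the Brahmagupta–Fibonacci identity (a² + b²)(c² + d²) = (ac − bd)² + (ad + bc)² = (ac + bd)² + (ad − bc)²:
  13 · 137 = 1781: from (2² + 3²)(4² + 11²), take (2·4 − 3·11, 2·11 + 3·4) = (8 − 33, 22 + 12) = (-25, 34); dropping signs (only squares matter) gives (25, 34); check 25² + 34² = 625 + 1156 = 1781 ✓.
  Scale by k = 2: (2·25, 2·34) = (50, 68).
Step 4: Order so x ≤ y and verify: 50² + 68² = 2500 + 4624 = 7124 = n. ✓

n = 7124 = 50² + 68² (one valid representation with x ≤ y).


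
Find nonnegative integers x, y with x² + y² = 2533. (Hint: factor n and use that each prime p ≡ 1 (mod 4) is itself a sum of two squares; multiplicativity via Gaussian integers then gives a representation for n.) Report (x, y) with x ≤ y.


Step 1: Factor n = 2533 = 17 · 149.
Step 2: Check the mod-4 condition on each prime factor: 17 ≡ 1 (mod 4), exponent 1; 149 ≡ 1 (mod 4), exponent 1.
All primes ≡ 3 (mod 4) appear to even exponent (or don't appear), so by the two-squares theorem n IS expressible as a sum of two squares.
Step 3: Build a representation. Here n = 17 · 149 is a product of primes ≡ 1 (mod 4). Each prime p ≡ 1 (mod 4) is itself a sum of two squares; find a² by testing p − a² for a perfect square:
  17: 17 − 1² = 16 = 4² ⇒ 17 = 1² + 4².
  149: 149 − 1² = 148, 149 − 2² = 145, 149 − 3² = 140, 149 − 4² = 133, 149 − 5² = 124, 149 − 6² = 113, 149 − 7² = 100 = 10² ⇒ 149 = 7² + 10².
  Combine using the Brahmagupta–Fibonacci identity (a² + b²)(c² + d²) = (ac − bd)² + (ad + bc)² = (ac + bd)² + (ad − bc)²:
  17 · 149 = 2533: from (1² + 4²)(7² + 10²), take (1·7 − 4·10, 1·10 + 4·7) = (7 − 40, 10 + 28) = (-33, 38); dropping signs (only squares matter) gives (33, 38); check 33² + 38² = 1089 + 1444 = 2533 ✓.
Step 4: Order so x ≤ y and verify: 33² + 38² = 1089 + 1444 = 2533 = n. ✓

n = 2533 = 33² + 38² (one valid representation with x ≤ y).


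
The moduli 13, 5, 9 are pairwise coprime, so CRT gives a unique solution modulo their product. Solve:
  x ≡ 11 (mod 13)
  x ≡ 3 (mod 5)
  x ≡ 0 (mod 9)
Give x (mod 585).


Moduli 13, 5, 9 are pairwise coprime; by CRT there is a unique solution modulo M = 13 · 5 · 9 = 585.
Solve pairwise, accumulating the modulus:
  Start with x ≡ 11 (mod 13).
  Combine with x ≡ 3 (mod 5): since gcd(13, 5) = 1, we get a unique residue mod 65.
    Write x = 11 + 13·t and substitute into x ≡ 3 (mod 5): 13·t ≡ 3 − 11 = -8 (mod 5).
    Reduce coefficients mod 5: 3·t ≡ 2 (mod 5).
    The inverse of 3 mod 5 is 2 (since 3·2 = 6 = 1·5 + 1), so t ≡ 2·2 = 4 ≡ 4 (mod 5).
    Then x = 11 + 13·4 = 63, valid modulo lcm(13, 5) = 65: x ≡ 63 (mod 65).
  Combine with x ≡ 0 (mod 9): since gcd(65, 9) = 1, we get a unique residue mod 585.
    Write x = 63 + 65·t and substitute into x ≡ 0 (mod 9): 65·t ≡ 0 − 63 = -63 (mod 9).
    Reduce coefficients mod 9: 2·t ≡ 0 (mod 9).
    The inverse of 2 mod 9 is 5 (since 2·5 = 10 = 1·9 + 1), so t ≡ 5·0 = 0 ≡ 0 (mod 9).
    Then x = 63 + 65·0 = 63, valid modulo lcm(65, 9) = 585: x ≡ 63 (mod 585).
Verify: 63 mod 13 = 11 ✓, 63 mod 5 = 3 ✓, 63 mod 9 = 0 ✓.

x ≡ 63 (mod 585).


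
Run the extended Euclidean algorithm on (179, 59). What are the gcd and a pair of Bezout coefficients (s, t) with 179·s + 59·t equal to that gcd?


Euclidean algorithm on (179, 59) — divide until remainder is 0:
  179 = 3 · 59 + 2
  59 = 29 · 2 + 1
  2 = 2 · 1 + 0
gcd(179, 59) = 1.
Track Bezout coefficients alongside the remainders: start with r₀ = 179 = a·1 + b·0 (s = 1, t = 0) and r₁ = 59 = a·0 + b·1 (s = 0, t = 1); each new remainder r_{k+1} = r_{k-1} − q_k·r_k inherits s_{k+1} = s_{k-1} − q_k·s_k, t_{k+1} = t_{k-1} − q_k·t_k, so r_k = a·s_k + b·t_k at every step:
  q = 3: r = 2, s = 1 − 3·0 = 1, t = 0 − 3·1 = -3  (check: 179·1 + 59·(-3) = 2)
  q = 29: r = 1, s = 0 − 29·1 = -29, t = 1 − 29·(-3) = 88  (check: 179·(-29) + 59·88 = 1)
The row with r = 1 (the gcd) gives the Bezout coefficients s = -29, t = 88.
Result: 179 · (-29) + 59 · (88) = 1.

gcd(179, 59) = 1; s = -29, t = 88 (check: 179·(-29) + 59·88 = 1).


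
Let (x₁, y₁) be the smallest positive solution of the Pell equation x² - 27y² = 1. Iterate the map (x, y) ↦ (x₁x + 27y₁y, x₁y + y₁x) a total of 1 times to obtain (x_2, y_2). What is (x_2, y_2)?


Step 1: Find the fundamental solution (x₁, y₁) of x² - 27y² = 1.
  Expand √27 as a continued fraction. a₀ = ⌊√27⌋ = 5; iterate m_{k+1} = d_k·a_k − m_k, d_{k+1} = (27 − m_{k+1}²)/d_k, a_{k+1} = ⌊(a₀ + m_{k+1})/d_{k+1}⌋ (starting m₀ = 0, d₀ = 1), with convergents p_k = a_k·p_{k-1} + p_{k-2}, q_k = a_k·q_{k-1} + q_{k-2} (p₋₁ = 1, q₋₁ = 0):
  k = 0: a₀ = 5; p₀/q₀ = 5/1; p₀² − 27·q₀² = 25 − 27 = -2.
  k = 1: m = 5, d = 2, a = ⌊(5 + 5)/2⌋ = 5; p/q = (5·5 + 1)/(5·1 + 0) = 26/5; p² − 27·q² = 676 − 675 = 1.
  The first convergent with p² − 27·q² = 1 gives the fundamental solution (x₁, y₁) = (26, 5).
Step 2: Apply the recurrence (x_{n+1}, y_{n+1}) = (x₁x_n + 27y₁y_n, x₁y_n + y₁x_n) repeatedly.
  From (x_1, y_1) = (26, 5): x_2 = 26·26 + 27·5·5 = 1351; y_2 = 26·5 + 5·26 = 260.
Step 3: Verify x_2² - 27·y_2² = 1825201 - 1825200 = 1 (should be 1). ✓

(x_1, y_1) = (26, 5); (x_2, y_2) = (1351, 260).


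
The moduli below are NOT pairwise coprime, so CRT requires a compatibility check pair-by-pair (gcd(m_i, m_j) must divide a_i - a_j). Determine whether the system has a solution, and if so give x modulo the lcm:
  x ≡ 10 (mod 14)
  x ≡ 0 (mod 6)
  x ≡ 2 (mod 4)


Moduli 14, 6, 4 are not pairwise coprime, so CRT works modulo lcm(m_i) when all pairwise compatibility conditions hold.
Pairwise compatibility: gcd(m_i, m_j) must divide a_i - a_j for every pair.
Merge one congruence at a time:
  Start: x ≡ 10 (mod 14).
  Combine with x ≡ 0 (mod 6): gcd(14, 6) = 2; 0 - 10 = -10, which IS divisible by 2, so compatible.
    Write x = 10 + 14·t and substitute into x ≡ 0 (mod 6): 14·t ≡ 0 − 10 = -10 (mod 6).
    Divide the congruence (and modulus) by g = 2: 7·t ≡ -5 (mod 3).
    Reduce coefficients mod 3: 1·t ≡ 1 (mod 3).
    So t ≡ 1 (mod 3).
    Then x = 10 + 14·1 = 24, valid modulo lcm(14, 6) = 42: x ≡ 24 (mod 42).
  Combine with x ≡ 2 (mod 4): gcd(42, 4) = 2; 2 - 24 = -22, which IS divisible by 2, so compatible.
    Write x = 24 + 42·t and substitute into x ≡ 2 (mod 4): 42·t ≡ 2 − 24 = -22 (mod 4).
    Divide the congruence (and modulus) by g = 2: 21·t ≡ -11 (mod 2).
    Reduce coefficients mod 2: 1·t ≡ 1 (mod 2).
    So t ≡ 1 (mod 2).
    Then x = 24 + 42·1 = 66, valid modulo lcm(42, 4) = 84: x ≡ 66 (mod 84).
Verify: 66 mod 14 = 10, 66 mod 6 = 0, 66 mod 4 = 2.

x ≡ 66 (mod 84).


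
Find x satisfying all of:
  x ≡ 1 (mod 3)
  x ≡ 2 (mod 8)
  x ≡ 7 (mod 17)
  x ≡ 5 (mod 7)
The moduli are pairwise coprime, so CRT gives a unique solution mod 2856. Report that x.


Product of moduli M = 3 · 8 · 17 · 7 = 2856.
Merge one congruence at a time:
  Start: x ≡ 1 (mod 3).
  Combine with x ≡ 2 (mod 8); new modulus lcm = 24.
    Write x = 1 + 3·t and substitute into x ≡ 2 (mod 8): 3·t ≡ 2 − 1 = 1 (mod 8).
    The inverse of 3 mod 8 is 3 (since 3·3 = 9 = 1·8 + 1), so t ≡ 3·1 = 3 ≡ 3 (mod 8).
    Then x = 1 + 3·3 = 10, valid modulo lcm(3, 8) = 24: x ≡ 10 (mod 24).
  Combine with x ≡ 7 (mod 17); new modulus lcm = 408.
    Write x = 10 + 24·t and substitute into x ≡ 7 (mod 17): 24·t ≡ 7 − 10 = -3 (mod 17).
    Reduce coefficients mod 17: 7·t ≡ 14 (mod 17).
    The inverse of 7 mod 17 is 5 (since 7·5 = 35 = 2·17 + 1), so t ≡ 5·14 = 70 ≡ 2 (mod 17).
    Then x = 10 + 24·2 = 58, valid modulo lcm(24, 17) = 408: x ≡ 58 (mod 408).
  Combine with x ≡ 5 (mod 7); new modulus lcm = 2856.
    Write x = 58 + 408·t and substitute into x ≡ 5 (mod 7): 408·t ≡ 5 − 58 = -53 (mod 7).
    Reduce coefficients mod 7: 2·t ≡ 3 (mod 7).
    The inverse of 2 mod 7 is 4 (since 2·4 = 8 = 1·7 + 1), so t ≡ 4·3 = 12 ≡ 5 (mod 7).
    Then x = 58 + 408·5 = 2098, valid modulo lcm(408, 7) = 2856: x ≡ 2098 (mod 2856).
Verify against each original: 2098 mod 3 = 1, 2098 mod 8 = 2, 2098 mod 17 = 7, 2098 mod 7 = 5.

x ≡ 2098 (mod 2856).


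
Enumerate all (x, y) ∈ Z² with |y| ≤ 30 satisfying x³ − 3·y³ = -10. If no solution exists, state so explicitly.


The equation is x³ - 3y³ = -10. For fixed y, x³ = 3·y³ − 10, so a solution requires the RHS to be a perfect cube.
Strategy: iterate y from -30 to 30, compute RHS = 3·y³ − 10, and check whether it is a (positive or negative) perfect cube.
Check small values of y:
  y = 0: RHS = -10 is not a perfect cube.
  y = 1: RHS = -7 is not a perfect cube.
  y = -1: RHS = -13 is not a perfect cube.
  y = 2: RHS = 14 is not a perfect cube.
  y = -2: RHS = -34 is not a perfect cube.
  y = 3: RHS = 71 is not a perfect cube.
  y = -3: RHS = -91 is not a perfect cube.
Continuing, at y = -9: RHS = -2197 = (-13)³ ⇒ x = -13 works.
Searching the remaining y in |y| ≤ 30 finds no further solutions.
Collected solutions: (-13, -9).

Solutions (with |y| ≤ 30): (-13, -9).


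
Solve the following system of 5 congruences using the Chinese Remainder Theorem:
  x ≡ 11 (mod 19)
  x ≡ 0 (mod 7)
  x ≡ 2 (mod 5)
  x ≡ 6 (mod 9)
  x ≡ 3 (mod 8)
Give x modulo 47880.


Product of moduli M = 19 · 7 · 5 · 9 · 8 = 47880.
Merge one congruence at a time:
  Start: x ≡ 11 (mod 19).
  Combine with x ≡ 0 (mod 7); new modulus lcm = 133.
    Write x = 11 + 19·t and substitute into x ≡ 0 (mod 7): 19·t ≡ 0 − 11 = -11 (mod 7).
    Reduce coefficients mod 7: 5·t ≡ 3 (mod 7).
    The inverse of 5 mod 7 is 3 (since 5·3 = 15 = 2·7 + 1), so t ≡ 3·3 = 9 ≡ 2 (mod 7).
    Then x = 11 + 19·2 = 49, valid modulo lcm(19, 7) = 133: x ≡ 49 (mod 133).
  Combine with x ≡ 2 (mod 5); new modulus lcm = 665.
    Write x = 49 + 133·t and substitute into x ≡ 2 (mod 5): 133·t ≡ 2 − 49 = -47 (mod 5).
    Reduce coefficients mod 5: 3·t ≡ 3 (mod 5).
    The inverse of 3 mod 5 is 2 (since 3·2 = 6 = 1·5 + 1), so t ≡ 2·3 = 6 ≡ 1 (mod 5).
    Then x = 49 + 133·1 = 182, valid modulo lcm(133, 5) = 665: x ≡ 182 (mod 665).
  Combine with x ≡ 6 (mod 9); new modulus lcm = 5985.
    Write x = 182 + 665·t and substitute into x ≡ 6 (mod 9): 665·t ≡ 6 − 182 = -176 (mod 9).
    Reduce coefficients mod 9: 8·t ≡ 4 (mod 9).
    The inverse of 8 mod 9 is 8 (since 8·8 = 64 = 7·9 + 1), so t ≡ 8·4 = 32 ≡ 5 (mod 9).
    Then x = 182 + 665·5 = 3507, valid modulo lcm(665, 9) = 5985: x ≡ 3507 (mod 5985).
  Combine with x ≡ 3 (mod 8); new modulus lcm = 47880.
    Write x = 3507 + 5985·t and substitute into x ≡ 3 (mod 8): 5985·t ≡ 3 − 3507 = -3504 (mod 8).
    Reduce coefficients mod 8: 1·t ≡ 0 (mod 8).
    So t ≡ 0 (mod 8).
    Then x = 3507 + 5985·0 = 3507, valid modulo lcm(5985, 8) = 47880: x ≡ 3507 (mod 47880).
Verify against each original: 3507 mod 19 = 11, 3507 mod 7 = 0, 3507 mod 5 = 2, 3507 mod 9 = 6, 3507 mod 8 = 3.

x ≡ 3507 (mod 47880).


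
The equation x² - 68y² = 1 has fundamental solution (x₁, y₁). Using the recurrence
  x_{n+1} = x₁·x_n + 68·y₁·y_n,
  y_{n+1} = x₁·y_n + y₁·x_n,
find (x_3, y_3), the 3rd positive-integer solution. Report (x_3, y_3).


Step 1: Find the fundamental solution (x₁, y₁) of x² - 68y² = 1.
  Expand √68 as a continued fraction. a₀ = ⌊√68⌋ = 8; iterate m_{k+1} = d_k·a_k − m_k, d_{k+1} = (68 − m_{k+1}²)/d_k, a_{k+1} = ⌊(a₀ + m_{k+1})/d_{k+1}⌋ (starting m₀ = 0, d₀ = 1), with convergents p_k = a_k·p_{k-1} + p_{k-2}, q_k = a_k·q_{k-1} + q_{k-2} (p₋₁ = 1, q₋₁ = 0):
  k = 0: a₀ = 8; p₀/q₀ = 8/1; p₀² − 68·q₀² = 64 − 68 = -4.
  k = 1: m = 8, d = 4, a = ⌊(8 + 8)/4⌋ = 4; p/q = (4·8 + 1)/(4·1 + 0) = 33/4; p² − 68·q² = 1089 − 1088 = 1.
  The first convergent with p² − 68·q² = 1 gives the fundamental solution (x₁, y₁) = (33, 4).
Step 2: Apply the recurrence (x_{n+1}, y_{n+1}) = (x₁x_n + 68y₁y_n, x₁y_n + y₁x_n) repeatedly.
  From (x_1, y_1) = (33, 4): x_2 = 33·33 + 68·4·4 = 2177; y_2 = 33·4 + 4·33 = 264.
  From (x_2, y_2) = (2177, 264): x_3 = 33·2177 + 68·4·264 = 143649; y_3 = 33·264 + 4·2177 = 17420.
Step 3: Verify x_3² - 68·y_3² = 20635035201 - 20635035200 = 1 (should be 1). ✓

(x_1, y_1) = (33, 4); (x_3, y_3) = (143649, 17420).


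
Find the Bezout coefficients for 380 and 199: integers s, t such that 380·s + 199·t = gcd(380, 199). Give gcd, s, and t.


Euclidean algorithm on (380, 199) — divide until remainder is 0:
  380 = 1 · 199 + 181
  199 = 1 · 181 + 18
  181 = 10 · 18 + 1
  18 = 18 · 1 + 0
gcd(380, 199) = 1.
Track Bezout coefficients alongside the remainders: start with r₀ = 380 = a·1 + b·0 (s = 1, t = 0) and r₁ = 199 = a·0 + b·1 (s = 0, t = 1); each new remainder r_{k+1} = r_{k-1} − q_k·r_k inherits s_{k+1} = s_{k-1} − q_k·s_k, t_{k+1} = t_{k-1} − q_k·t_k, so r_k = a·s_k + b·t_k at every step:
  q = 1: r = 181, s = 1 − 1·0 = 1, t = 0 − 1·1 = -1  (check: 380·1 + 199·(-1) = 181)
  q = 1: r = 18, s = 0 − 1·1 = -1, t = 1 − 1·(-1) = 2  (check: 380·(-1) + 199·2 = 18)
  q = 10: r = 1, s = 1 − 10·(-1) = 11, t = -1 − 10·2 = -21  (check: 380·11 + 199·(-21) = 1)
The row with r = 1 (the gcd) gives the Bezout coefficients s = 11, t = -21.
Result: 380 · (11) + 199 · (-21) = 1.

gcd(380, 199) = 1; s = 11, t = -21 (check: 380·11 + 199·(-21) = 1).


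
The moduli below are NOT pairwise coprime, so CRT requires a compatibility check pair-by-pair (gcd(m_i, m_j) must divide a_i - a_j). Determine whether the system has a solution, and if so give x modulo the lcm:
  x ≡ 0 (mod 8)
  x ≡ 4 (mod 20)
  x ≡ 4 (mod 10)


Moduli 8, 20, 10 are not pairwise coprime, so CRT works modulo lcm(m_i) when all pairwise compatibility conditions hold.
Pairwise compatibility: gcd(m_i, m_j) must divide a_i - a_j for every pair.
Merge one congruence at a time:
  Start: x ≡ 0 (mod 8).
  Combine with x ≡ 4 (mod 20): gcd(8, 20) = 4; 4 - 0 = 4, which IS divisible by 4, so compatible.
    Write x = 0 + 8·t and substitute into x ≡ 4 (mod 20): 8·t ≡ 4 − 0 = 4 (mod 20).
    Divide the congruence (and modulus) by g = 4: 2·t ≡ 1 (mod 5).
    The inverse of 2 mod 5 is 3 (since 2·3 = 6 = 1·5 + 1), so t ≡ 3·1 = 3 ≡ 3 (mod 5).
    Then x = 0 + 8·3 = 24, valid modulo lcm(8, 20) = 40: x ≡ 24 (mod 40).
  Combine with x ≡ 4 (mod 10): gcd(40, 10) = 10; 4 - 24 = -20, which IS divisible by 10, so compatible.
    Write x = 24 + 40·t and substitute into x ≡ 4 (mod 10): 40·t ≡ 4 − 24 = -20 (mod 10).
    Divide the congruence (and modulus) by g = 10: 4·t ≡ -2 (mod 1).
    Modulo 1 every t works; take t = 0.
    Then x = 24 + 40·0 = 24, valid modulo lcm(40, 10) = 40: x ≡ 24 (mod 40).
Verify: 24 mod 8 = 0, 24 mod 20 = 4, 24 mod 10 = 4.

x ≡ 24 (mod 40).


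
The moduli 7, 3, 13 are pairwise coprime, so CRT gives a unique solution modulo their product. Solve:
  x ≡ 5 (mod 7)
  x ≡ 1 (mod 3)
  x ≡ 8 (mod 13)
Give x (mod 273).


Moduli 7, 3, 13 are pairwise coprime; by CRT there is a unique solution modulo M = 7 · 3 · 13 = 273.
Solve pairwise, accumulating the modulus:
  Start with x ≡ 5 (mod 7).
  Combine with x ≡ 1 (mod 3): since gcd(7, 3) = 1, we get a unique residue mod 21.
    Write x = 5 + 7·t and substitute into x ≡ 1 (mod 3): 7·t ≡ 1 − 5 = -4 (mod 3).
    Reduce coefficients mod 3: 1·t ≡ 2 (mod 3).
    So t ≡ 2 (mod 3).
    Then x = 5 + 7·2 = 19, valid modulo lcm(7, 3) = 21: x ≡ 19 (mod 21).
  Combine with x ≡ 8 (mod 13): since gcd(21, 13) = 1, we get a unique residue mod 273.
    Write x = 19 + 21·t and substitute into x ≡ 8 (mod 13): 21·t ≡ 8 − 19 = -11 (mod 13).
    Reduce coefficients mod 13: 8·t ≡ 2 (mod 13).
    The inverse of 8 mod 13 is 5 (since 8·5 = 40 = 3·13 + 1), so t ≡ 5·2 = 10 ≡ 10 (mod 13).
    Then x = 19 + 21·10 = 229, valid modulo lcm(21, 13) = 273: x ≡ 229 (mod 273).
Verify: 229 mod 7 = 5 ✓, 229 mod 3 = 1 ✓, 229 mod 13 = 8 ✓.

x ≡ 229 (mod 273).


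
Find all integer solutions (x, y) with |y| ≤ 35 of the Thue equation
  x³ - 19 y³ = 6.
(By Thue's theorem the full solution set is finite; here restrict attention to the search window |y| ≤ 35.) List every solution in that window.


The equation is x³ - 19y³ = 6. For fixed y, x³ = 19·y³ + 6, so a solution requires the RHS to be a perfect cube.
Strategy: iterate y from -35 to 35, compute RHS = 19·y³ + 6, and check whether it is a (positive or negative) perfect cube.
Check small values of y:
  y = 0: RHS = 6 is not a perfect cube.
  y = 1: RHS = 25 is not a perfect cube.
  y = -1: RHS = -13 is not a perfect cube.
  y = 2: RHS = 158 is not a perfect cube.
  y = -2: RHS = -146 is not a perfect cube.
  y = 3: RHS = 519 is not a perfect cube.
  y = -3: RHS = -507 is not a perfect cube.
Continuing the search up to |y| = 35 finds no solutions either.
No (x, y) in the scanned range satisfies the equation.

No integer solutions with |y| ≤ 35.


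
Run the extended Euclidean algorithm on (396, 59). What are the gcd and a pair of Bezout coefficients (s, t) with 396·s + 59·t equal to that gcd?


Euclidean algorithm on (396, 59) — divide until remainder is 0:
  396 = 6 · 59 + 42
  59 = 1 · 42 + 17
  42 = 2 · 17 + 8
  17 = 2 · 8 + 1
  8 = 8 · 1 + 0
gcd(396, 59) = 1.
Track Bezout coefficients alongside the remainders: start with r₀ = 396 = a·1 + b·0 (s = 1, t = 0) and r₁ = 59 = a·0 + b·1 (s = 0, t = 1); each new remainder r_{k+1} = r_{k-1} − q_k·r_k inherits s_{k+1} = s_{k-1} − q_k·s_k, t_{k+1} = t_{k-1} − q_k·t_k, so r_k = a·s_k + b·t_k at every step:
  q = 6: r = 42, s = 1 − 6·0 = 1, t = 0 − 6·1 = -6  (check: 396·1 + 59·(-6) = 42)
  q = 1: r = 17, s = 0 − 1·1 = -1, t = 1 − 1·(-6) = 7  (check: 396·(-1) + 59·7 = 17)
  q = 2: r = 8, s = 1 − 2·(-1) = 3, t = -6 − 2·7 = -20  (check: 396·3 + 59·(-20) = 8)
  q = 2: r = 1, s = -1 − 2·3 = -7, t = 7 − 2·(-20) = 47  (check: 396·(-7) + 59·47 = 1)
The row with r = 1 (the gcd) gives the Bezout coefficients s = -7, t = 47.
Result: 396 · (-7) + 59 · (47) = 1.

gcd(396, 59) = 1; s = -7, t = 47 (check: 396·(-7) + 59·47 = 1).


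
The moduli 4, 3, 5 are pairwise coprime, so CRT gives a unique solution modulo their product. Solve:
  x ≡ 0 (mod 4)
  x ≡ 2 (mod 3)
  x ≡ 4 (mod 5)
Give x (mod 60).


Moduli 4, 3, 5 are pairwise coprime; by CRT there is a unique solution modulo M = 4 · 3 · 5 = 60.
Solve pairwise, accumulating the modulus:
  Start with x ≡ 0 (mod 4).
  Combine with x ≡ 2 (mod 3): since gcd(4, 3) = 1, we get a unique residue mod 12.
    Write x = 0 + 4·t and substitute into x ≡ 2 (mod 3): 4·t ≡ 2 − 0 = 2 (mod 3).
    Reduce coefficients mod 3: 1·t ≡ 2 (mod 3).
    So t ≡ 2 (mod 3).
    Then x = 0 + 4·2 = 8, valid modulo lcm(4, 3) = 12: x ≡ 8 (mod 12).
  Combine with x ≡ 4 (mod 5): since gcd(12, 5) = 1, we get a unique residue mod 60.
    Write x = 8 + 12·t and substitute into x ≡ 4 (mod 5): 12·t ≡ 4 − 8 = -4 (mod 5).
    Reduce coefficients mod 5: 2·t ≡ 1 (mod 5).
    The inverse of 2 mod 5 is 3 (since 2·3 = 6 = 1·5 + 1), so t ≡ 3·1 = 3 ≡ 3 (mod 5).
    Then x = 8 + 12·3 = 44, valid modulo lcm(12, 5) = 60: x ≡ 44 (mod 60).
Verify: 44 mod 4 = 0 ✓, 44 mod 3 = 2 ✓, 44 mod 5 = 4 ✓.

x ≡ 44 (mod 60).


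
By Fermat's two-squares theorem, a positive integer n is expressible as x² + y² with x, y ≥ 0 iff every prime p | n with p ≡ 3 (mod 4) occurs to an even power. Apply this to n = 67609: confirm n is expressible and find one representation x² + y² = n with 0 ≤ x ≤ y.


Step 1: Factor n = 67609 = 17 · 41 · 97.
Step 2: Check the mod-4 condition on each prime factor: 17 ≡ 1 (mod 4), exponent 1; 41 ≡ 1 (mod 4), exponent 1; 97 ≡ 1 (mod 4), exponent 1.
All primes ≡ 3 (mod 4) appear to even exponent (or don't appear), so by the two-squares theorem n IS expressible as a sum of two squares.
Step 3: Build a representation. Here n = 17 · 41 · 97 is a product of primes ≡ 1 (mod 4). Each prime p ≡ 1 (mod 4) is itself a sum of two squares; find a² by testing p − a² for a perfect square:
  17: 17 − 1² = 16 = 4² ⇒ 17 = 1² + 4².
  41: 41 − 1² = 40, 41 − 2² = 37, 41 − 3² = 32, 41 − 4² = 25 = 5² ⇒ 41 = 4² + 5².
  97: 97 − 1² = 96, 97 − 2² = 93, 97 − 3² = 88, 97 − 4² = 81 = 9² ⇒ 97 = 4² + 9².
  Combine using the Brahmagupta–Fibonacci identity (a² + b²)(c² + d²) = (ac − bd)² + (ad + bc)² = (ac + bd)² + (ad − bc)²:
  17 · 41 = 697: from (1² + 4²)(4² + 5²), take (1·4 − 4·5, 1·5 + 4·4) = (4 − 20, 5 + 16) = (-16, 21); dropping signs (only squares matter) gives (16, 21); check 16² + 21² = 256 + 441 = 697 ✓.
  697 · 97 = 67609: from (16² + 21²)(4² + 9²), take (16·4 − 21·9, 16·9 + 21·4) = (64 − 189, 144 + 84) = (-125, 228); dropping signs (only squares matter) gives (125, 228); check 125² + 228² = 15625 + 51984 = 67609 ✓.
Step 4: Order so x ≤ y and verify: 125² + 228² = 15625 + 51984 = 67609 = n. ✓

n = 67609 = 125² + 228² (one valid representation with x ≤ y).


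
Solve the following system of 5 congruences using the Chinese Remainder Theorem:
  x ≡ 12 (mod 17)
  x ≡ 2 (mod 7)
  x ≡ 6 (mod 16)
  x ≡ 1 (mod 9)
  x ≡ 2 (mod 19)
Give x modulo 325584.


Product of moduli M = 17 · 7 · 16 · 9 · 19 = 325584.
Merge one congruence at a time:
  Start: x ≡ 12 (mod 17).
  Combine with x ≡ 2 (mod 7); new modulus lcm = 119.
    Write x = 12 + 17·t and substitute into x ≡ 2 (mod 7): 17·t ≡ 2 − 12 = -10 (mod 7).
    Reduce coefficients mod 7: 3·t ≡ 4 (mod 7).
    The inverse of 3 mod 7 is 5 (since 3·5 = 15 = 2·7 + 1), so t ≡ 5·4 = 20 ≡ 6 (mod 7).
    Then x = 12 + 17·6 = 114, valid modulo lcm(17, 7) = 119: x ≡ 114 (mod 119).
  Combine with x ≡ 6 (mod 16); new modulus lcm = 1904.
    Write x = 114 + 119·t and substitute into x ≡ 6 (mod 16): 119·t ≡ 6 − 114 = -108 (mod 16).
    Reduce coefficients mod 16: 7·t ≡ 4 (mod 16).
    The inverse of 7 mod 16 is 7 (since 7·7 = 49 = 3·16 + 1), so t ≡ 7·4 = 28 ≡ 12 (mod 16).
    Then x = 114 + 119·12 = 1542, valid modulo lcm(119, 16) = 1904: x ≡ 1542 (mod 1904).
  Combine with x ≡ 1 (mod 9); new modulus lcm = 17136.
    Write x = 1542 + 1904·t and substitute into x ≡ 1 (mod 9): 1904·t ≡ 1 − 1542 = -1541 (mod 9).
    Reduce coefficients mod 9: 5·t ≡ 7 (mod 9).
    The inverse of 5 mod 9 is 2 (since 5·2 = 10 = 1·9 + 1), so t ≡ 2·7 = 14 ≡ 5 (mod 9).
    Then x = 1542 + 1904·5 = 11062, valid modulo lcm(1904, 9) = 17136: x ≡ 11062 (mod 17136).
  Combine with x ≡ 2 (mod 19); new modulus lcm = 325584.
    Write x = 11062 + 17136·t and substitute into x ≡ 2 (mod 19): 17136·t ≡ 2 − 11062 = -11060 (mod 19).
    Reduce coefficients mod 19: 17·t ≡ 17 (mod 19).
    The inverse of 17 mod 19 is 9 (since 17·9 = 153 = 8·19 + 1), so t ≡ 9·17 = 153 ≡ 1 (mod 19).
    Then x = 11062 + 17136·1 = 28198, valid modulo lcm(17136, 19) = 325584: x ≡ 28198 (mod 325584).
Verify against each original: 28198 mod 17 = 12, 28198 mod 7 = 2, 28198 mod 16 = 6, 28198 mod 9 = 1, 28198 mod 19 = 2.

x ≡ 28198 (mod 325584).


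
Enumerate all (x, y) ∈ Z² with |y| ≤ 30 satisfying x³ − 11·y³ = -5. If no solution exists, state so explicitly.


The equation is x³ - 11y³ = -5. For fixed y, x³ = 11·y³ − 5, so a solution requires the RHS to be a perfect cube.
Strategy: iterate y from -30 to 30, compute RHS = 11·y³ − 5, and check whether it is a (positive or negative) perfect cube.
Check small values of y:
  y = 0: RHS = -5 is not a perfect cube.
  y = 1: RHS = 6 is not a perfect cube.
  y = -1: RHS = -16 is not a perfect cube.
  y = 2: RHS = 83 is not a perfect cube.
  y = -2: RHS = -93 is not a perfect cube.
  y = 3: RHS = 292 is not a perfect cube.
  y = -3: RHS = -302 is not a perfect cube.
Continuing the search up to |y| = 30 finds no solutions either.
No (x, y) in the scanned range satisfies the equation.

No integer solutions with |y| ≤ 30.


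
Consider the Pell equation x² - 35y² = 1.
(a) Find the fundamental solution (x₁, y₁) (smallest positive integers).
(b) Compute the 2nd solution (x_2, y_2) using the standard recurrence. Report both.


Step 1: Find the fundamental solution (x₁, y₁) of x² - 35y² = 1.
  Expand √35 as a continued fraction. a₀ = ⌊√35⌋ = 5; iterate m_{k+1} = d_k·a_k − m_k, d_{k+1} = (35 − m_{k+1}²)/d_k, a_{k+1} = ⌊(a₀ + m_{k+1})/d_{k+1}⌋ (starting m₀ = 0, d₀ = 1), with convergents p_k = a_k·p_{k-1} + p_{k-2}, q_k = a_k·q_{k-1} + q_{k-2} (p₋₁ = 1, q₋₁ = 0):
  k = 0: a₀ = 5; p₀/q₀ = 5/1; p₀² − 35·q₀² = 25 − 35 = -10.
  k = 1: m = 5, d = 10, a = ⌊(5 + 5)/10⌋ = 1; p/q = (1·5 + 1)/(1·1 + 0) = 6/1; p² − 35·q² = 36 − 35 = 1.
  The first convergent with p² − 35·q² = 1 gives the fundamental solution (x₁, y₁) = (6, 1).
Step 2: Apply the recurrence (x_{n+1}, y_{n+1}) = (x₁x_n + 35y₁y_n, x₁y_n + y₁x_n) repeatedly.
  From (x_1, y_1) = (6, 1): x_2 = 6·6 + 35·1·1 = 71; y_2 = 6·1 + 1·6 = 12.
Step 3: Verify x_2² - 35·y_2² = 5041 - 5040 = 1 (should be 1). ✓

(x_1, y_1) = (6, 1); (x_2, y_2) = (71, 12).


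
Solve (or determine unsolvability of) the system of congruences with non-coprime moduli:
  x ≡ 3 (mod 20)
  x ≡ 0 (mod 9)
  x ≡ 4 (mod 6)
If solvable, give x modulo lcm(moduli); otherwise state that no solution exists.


Moduli 20, 9, 6 are not pairwise coprime, so CRT works modulo lcm(m_i) when all pairwise compatibility conditions hold.
Pairwise compatibility: gcd(m_i, m_j) must divide a_i - a_j for every pair.
Merge one congruence at a time:
  Start: x ≡ 3 (mod 20).
  Combine with x ≡ 0 (mod 9): gcd(20, 9) = 1; 0 - 3 = -3, which IS divisible by 1, so compatible.
    Write x = 3 + 20·t and substitute into x ≡ 0 (mod 9): 20·t ≡ 0 − 3 = -3 (mod 9).
    Reduce coefficients mod 9: 2·t ≡ 6 (mod 9).
    The inverse of 2 mod 9 is 5 (since 2·5 = 10 = 1·9 + 1), so t ≡ 5·6 = 30 ≡ 3 (mod 9).
    Then x = 3 + 20·3 = 63, valid modulo lcm(20, 9) = 180: x ≡ 63 (mod 180).
  Combine with x ≡ 4 (mod 6): gcd(180, 6) = 6, and 4 - 63 = -59 is NOT divisible by 6.
    ⇒ system is inconsistent (no integer solution).

No solution (the system is inconsistent).


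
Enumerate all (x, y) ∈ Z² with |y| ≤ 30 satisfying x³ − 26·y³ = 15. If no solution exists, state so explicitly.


The equation is x³ - 26y³ = 15. For fixed y, x³ = 26·y³ + 15, so a solution requires the RHS to be a perfect cube.
Strategy: iterate y from -30 to 30, compute RHS = 26·y³ + 15, and check whether it is a (positive or negative) perfect cube.
Check small values of y:
  y = 0: RHS = 15 is not a perfect cube.
  y = 1: RHS = 41 is not a perfect cube.
  y = -1: RHS = -11 is not a perfect cube.
  y = 2: RHS = 223 is not a perfect cube.
  y = -2: RHS = -193 is not a perfect cube.
  y = 3: RHS = 717 is not a perfect cube.
  y = -3: RHS = -687 is not a perfect cube.
Continuing the search up to |y| = 30 finds no solutions either.
No (x, y) in the scanned range satisfies the equation.

No integer solutions with |y| ≤ 30.


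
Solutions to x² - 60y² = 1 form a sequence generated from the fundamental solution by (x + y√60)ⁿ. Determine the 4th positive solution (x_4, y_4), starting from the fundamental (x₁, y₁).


Step 1: Find the fundamental solution (x₁, y₁) of x² - 60y² = 1.
  Expand √60 as a continued fraction. a₀ = ⌊√60⌋ = 7; iterate m_{k+1} = d_k·a_k − m_k, d_{k+1} = (60 − m_{k+1}²)/d_k, a_{k+1} = ⌊(a₀ + m_{k+1})/d_{k+1}⌋ (starting m₀ = 0, d₀ = 1), with convergents p_k = a_k·p_{k-1} + p_{k-2}, q_k = a_k·q_{k-1} + q_{k-2} (p₋₁ = 1, q₋₁ = 0):
  k = 0: a₀ = 7; p₀/q₀ = 7/1; p₀² − 60·q₀² = 49 − 60 = -11.
  k = 1: m = 7, d = 11, a = ⌊(7 + 7)/11⌋ = 1; p/q = (1·7 + 1)/(1·1 + 0) = 8/1; p² − 60·q² = 64 − 60 = 4.
  k = 2: m = 4, d = 4, a = ⌊(7 + 4)/4⌋ = 2; p/q = (2·8 + 7)/(2·1 + 1) = 23/3; p² − 60·q² = 529 − 540 = -11.
  k = 3: m = 4, d = 11, a = ⌊(7 + 4)/11⌋ = 1; p/q = (1·23 + 8)/(1·3 + 1) = 31/4; p² − 60·q² = 961 − 960 = 1.
  The first convergent with p² − 60·q² = 1 gives the fundamental solution (x₁, y₁) = (31, 4).
Step 2: Apply the recurrence (x_{n+1}, y_{n+1}) = (x₁x_n + 60y₁y_n, x₁y_n + y₁x_n) repeatedly.
  From (x_1, y_1) = (31, 4): x_2 = 31·31 + 60·4·4 = 1921; y_2 = 31·4 + 4·31 = 248.
  From (x_2, y_2) = (1921, 248): x_3 = 31·1921 + 60·4·248 = 119071; y_3 = 31·248 + 4·1921 = 15372.
  From (x_3, y_3) = (119071, 15372): x_4 = 31·119071 + 60·4·15372 = 7380481; y_4 = 31·15372 + 4·119071 = 952816.
Step 3: Verify x_4² - 60·y_4² = 54471499791361 - 54471499791360 = 1 (should be 1). ✓

(x_1, y_1) = (31, 4); (x_4, y_4) = (7380481, 952816).


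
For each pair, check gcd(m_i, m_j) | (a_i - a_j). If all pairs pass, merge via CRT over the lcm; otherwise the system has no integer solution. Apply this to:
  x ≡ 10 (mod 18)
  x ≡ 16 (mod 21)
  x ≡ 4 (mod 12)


Moduli 18, 21, 12 are not pairwise coprime, so CRT works modulo lcm(m_i) when all pairwise compatibility conditions hold.
Pairwise compatibility: gcd(m_i, m_j) must divide a_i - a_j for every pair.
Merge one congruence at a time:
  Start: x ≡ 10 (mod 18).
  Combine with x ≡ 16 (mod 21): gcd(18, 21) = 3; 16 - 10 = 6, which IS divisible by 3, so compatible.
    Write x = 10 + 18·t and substitute into x ≡ 16 (mod 21): 18·t ≡ 16 − 10 = 6 (mod 21).
    Divide the congruence (and modulus) by g = 3: 6·t ≡ 2 (mod 7).
    The inverse of 6 mod 7 is 6 (since 6·6 = 36 = 5·7 + 1), so t ≡ 6·2 = 12 ≡ 5 (mod 7).
    Then x = 10 + 18·5 = 100, valid modulo lcm(18, 21) = 126: x ≡ 100 (mod 126).
  Combine with x ≡ 4 (mod 12): gcd(126, 12) = 6; 4 - 100 = -96, which IS divisible by 6, so compatible.
    Write x = 100 + 126·t and substitute into x ≡ 4 (mod 12): 126·t ≡ 4 − 100 = -96 (mod 12).
    Divide the congruence (and modulus) by g = 6: 21·t ≡ -16 (mod 2).
    Reduce coefficients mod 2: 1·t ≡ 0 (mod 2).
    So t ≡ 0 (mod 2).
    Then x = 100 + 126·0 = 100, valid modulo lcm(126, 12) = 252: x ≡ 100 (mod 252).
Verify: 100 mod 18 = 10, 100 mod 21 = 16, 100 mod 12 = 4.

x ≡ 100 (mod 252).


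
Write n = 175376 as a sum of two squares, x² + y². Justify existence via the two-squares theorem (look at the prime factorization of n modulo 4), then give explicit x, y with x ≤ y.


Step 1: Factor n = 175376 = 2^4 · 97 · 113.
Step 2: Check the mod-4 condition on each prime factor: 2 = 2 (special); 97 ≡ 1 (mod 4), exponent 1; 113 ≡ 1 (mod 4), exponent 1.
All primes ≡ 3 (mod 4) appear to even exponent (or don't appear), so by the two-squares theorem n IS expressible as a sum of two squares.
Step 3: Build a representation. Group n = k² · m with k = 4 and m = 97 · 113 = 10961 (a product of primes ≡ 1 (mod 4)); a representation of m scales to one of n via (k·x)² + (k·y)² = k²(x² + y²). Each prime p ≡ 1 (mod 4) is itself a sum of two squares; find a² by testing p − a² for a perfect square:
  97: 97 − 1² = 96, 97 − 2² = 93, 97 − 3² = 88, 97 − 4² = 81 = 9² ⇒ 97 = 4² + 9².
  113: 113 − 1² = 112, 113 − 2² = 109, 113 − 3² = 104, 113 − 4² = 97, 113 − 5² = 88, 113 − 6² = 77, 113 − 7² = 64 = 8² ⇒ 113 = 7² + 8².
  Combine using the Brahmagupta–Fibonacci identity (a² + b²)(c² + d²) = (ac − bd)² + (ad + bc)² = (ac + bd)² + (ad − bc)²:
  97 · 113 = 10961: from (4² + 9²)(7² + 8²), take (4·7 − 9·8, 4·8 + 9·7) = (28 − 72, 32 + 63) = (-44, 95); dropping signs (only squares matter) gives (44, 95); check 44² + 95² = 1936 + 9025 = 10961 ✓.
  Scale by k = 4: (4·44, 4·95) = (176, 380).
Step 4: Order so x ≤ y and verify: 176² + 380² = 30976 + 144400 = 175376 = n. ✓

n = 175376 = 176² + 380² (one valid representation with x ≤ y).
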